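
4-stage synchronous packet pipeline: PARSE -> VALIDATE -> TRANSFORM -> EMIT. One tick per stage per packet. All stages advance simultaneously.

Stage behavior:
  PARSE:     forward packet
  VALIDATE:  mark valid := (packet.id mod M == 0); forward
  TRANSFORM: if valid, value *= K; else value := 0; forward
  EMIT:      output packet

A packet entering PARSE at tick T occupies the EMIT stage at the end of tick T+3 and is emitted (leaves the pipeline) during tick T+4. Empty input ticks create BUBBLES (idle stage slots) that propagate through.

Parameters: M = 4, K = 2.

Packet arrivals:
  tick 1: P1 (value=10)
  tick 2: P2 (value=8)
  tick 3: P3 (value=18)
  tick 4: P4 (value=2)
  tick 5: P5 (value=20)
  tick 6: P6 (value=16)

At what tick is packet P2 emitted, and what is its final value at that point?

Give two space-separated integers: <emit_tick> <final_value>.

Answer: 6 0

Derivation:
Tick 1: [PARSE:P1(v=10,ok=F), VALIDATE:-, TRANSFORM:-, EMIT:-] out:-; in:P1
Tick 2: [PARSE:P2(v=8,ok=F), VALIDATE:P1(v=10,ok=F), TRANSFORM:-, EMIT:-] out:-; in:P2
Tick 3: [PARSE:P3(v=18,ok=F), VALIDATE:P2(v=8,ok=F), TRANSFORM:P1(v=0,ok=F), EMIT:-] out:-; in:P3
Tick 4: [PARSE:P4(v=2,ok=F), VALIDATE:P3(v=18,ok=F), TRANSFORM:P2(v=0,ok=F), EMIT:P1(v=0,ok=F)] out:-; in:P4
Tick 5: [PARSE:P5(v=20,ok=F), VALIDATE:P4(v=2,ok=T), TRANSFORM:P3(v=0,ok=F), EMIT:P2(v=0,ok=F)] out:P1(v=0); in:P5
Tick 6: [PARSE:P6(v=16,ok=F), VALIDATE:P5(v=20,ok=F), TRANSFORM:P4(v=4,ok=T), EMIT:P3(v=0,ok=F)] out:P2(v=0); in:P6
Tick 7: [PARSE:-, VALIDATE:P6(v=16,ok=F), TRANSFORM:P5(v=0,ok=F), EMIT:P4(v=4,ok=T)] out:P3(v=0); in:-
Tick 8: [PARSE:-, VALIDATE:-, TRANSFORM:P6(v=0,ok=F), EMIT:P5(v=0,ok=F)] out:P4(v=4); in:-
Tick 9: [PARSE:-, VALIDATE:-, TRANSFORM:-, EMIT:P6(v=0,ok=F)] out:P5(v=0); in:-
Tick 10: [PARSE:-, VALIDATE:-, TRANSFORM:-, EMIT:-] out:P6(v=0); in:-
P2: arrives tick 2, valid=False (id=2, id%4=2), emit tick 6, final value 0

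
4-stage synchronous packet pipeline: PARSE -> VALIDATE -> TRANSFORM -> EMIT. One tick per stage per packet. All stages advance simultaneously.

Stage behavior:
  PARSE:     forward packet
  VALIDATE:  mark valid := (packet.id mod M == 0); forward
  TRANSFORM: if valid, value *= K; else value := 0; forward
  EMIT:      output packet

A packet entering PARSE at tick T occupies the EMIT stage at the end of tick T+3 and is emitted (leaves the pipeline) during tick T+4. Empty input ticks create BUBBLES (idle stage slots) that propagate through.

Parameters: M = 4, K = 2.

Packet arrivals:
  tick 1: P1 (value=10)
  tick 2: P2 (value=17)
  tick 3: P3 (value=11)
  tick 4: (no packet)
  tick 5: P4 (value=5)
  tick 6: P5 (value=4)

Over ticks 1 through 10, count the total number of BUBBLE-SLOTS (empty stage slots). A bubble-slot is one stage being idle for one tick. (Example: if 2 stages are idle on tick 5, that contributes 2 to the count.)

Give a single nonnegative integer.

Tick 1: [PARSE:P1(v=10,ok=F), VALIDATE:-, TRANSFORM:-, EMIT:-] out:-; bubbles=3
Tick 2: [PARSE:P2(v=17,ok=F), VALIDATE:P1(v=10,ok=F), TRANSFORM:-, EMIT:-] out:-; bubbles=2
Tick 3: [PARSE:P3(v=11,ok=F), VALIDATE:P2(v=17,ok=F), TRANSFORM:P1(v=0,ok=F), EMIT:-] out:-; bubbles=1
Tick 4: [PARSE:-, VALIDATE:P3(v=11,ok=F), TRANSFORM:P2(v=0,ok=F), EMIT:P1(v=0,ok=F)] out:-; bubbles=1
Tick 5: [PARSE:P4(v=5,ok=F), VALIDATE:-, TRANSFORM:P3(v=0,ok=F), EMIT:P2(v=0,ok=F)] out:P1(v=0); bubbles=1
Tick 6: [PARSE:P5(v=4,ok=F), VALIDATE:P4(v=5,ok=T), TRANSFORM:-, EMIT:P3(v=0,ok=F)] out:P2(v=0); bubbles=1
Tick 7: [PARSE:-, VALIDATE:P5(v=4,ok=F), TRANSFORM:P4(v=10,ok=T), EMIT:-] out:P3(v=0); bubbles=2
Tick 8: [PARSE:-, VALIDATE:-, TRANSFORM:P5(v=0,ok=F), EMIT:P4(v=10,ok=T)] out:-; bubbles=2
Tick 9: [PARSE:-, VALIDATE:-, TRANSFORM:-, EMIT:P5(v=0,ok=F)] out:P4(v=10); bubbles=3
Tick 10: [PARSE:-, VALIDATE:-, TRANSFORM:-, EMIT:-] out:P5(v=0); bubbles=4
Total bubble-slots: 20

Answer: 20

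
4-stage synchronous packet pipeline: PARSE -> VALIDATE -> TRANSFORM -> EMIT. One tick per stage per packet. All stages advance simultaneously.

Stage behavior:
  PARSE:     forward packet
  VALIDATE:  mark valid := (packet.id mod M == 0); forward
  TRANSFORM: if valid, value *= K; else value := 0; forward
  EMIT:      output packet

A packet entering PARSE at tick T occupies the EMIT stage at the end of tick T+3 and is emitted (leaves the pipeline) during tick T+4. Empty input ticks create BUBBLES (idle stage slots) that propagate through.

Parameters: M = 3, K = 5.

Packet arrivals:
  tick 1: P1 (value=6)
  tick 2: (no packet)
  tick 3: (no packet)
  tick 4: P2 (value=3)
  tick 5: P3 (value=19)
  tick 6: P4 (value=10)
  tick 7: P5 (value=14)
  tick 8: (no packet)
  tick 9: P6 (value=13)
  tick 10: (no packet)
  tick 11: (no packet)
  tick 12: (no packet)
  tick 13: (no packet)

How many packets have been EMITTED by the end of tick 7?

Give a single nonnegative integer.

Answer: 1

Derivation:
Tick 1: [PARSE:P1(v=6,ok=F), VALIDATE:-, TRANSFORM:-, EMIT:-] out:-; in:P1
Tick 2: [PARSE:-, VALIDATE:P1(v=6,ok=F), TRANSFORM:-, EMIT:-] out:-; in:-
Tick 3: [PARSE:-, VALIDATE:-, TRANSFORM:P1(v=0,ok=F), EMIT:-] out:-; in:-
Tick 4: [PARSE:P2(v=3,ok=F), VALIDATE:-, TRANSFORM:-, EMIT:P1(v=0,ok=F)] out:-; in:P2
Tick 5: [PARSE:P3(v=19,ok=F), VALIDATE:P2(v=3,ok=F), TRANSFORM:-, EMIT:-] out:P1(v=0); in:P3
Tick 6: [PARSE:P4(v=10,ok=F), VALIDATE:P3(v=19,ok=T), TRANSFORM:P2(v=0,ok=F), EMIT:-] out:-; in:P4
Tick 7: [PARSE:P5(v=14,ok=F), VALIDATE:P4(v=10,ok=F), TRANSFORM:P3(v=95,ok=T), EMIT:P2(v=0,ok=F)] out:-; in:P5
Emitted by tick 7: ['P1']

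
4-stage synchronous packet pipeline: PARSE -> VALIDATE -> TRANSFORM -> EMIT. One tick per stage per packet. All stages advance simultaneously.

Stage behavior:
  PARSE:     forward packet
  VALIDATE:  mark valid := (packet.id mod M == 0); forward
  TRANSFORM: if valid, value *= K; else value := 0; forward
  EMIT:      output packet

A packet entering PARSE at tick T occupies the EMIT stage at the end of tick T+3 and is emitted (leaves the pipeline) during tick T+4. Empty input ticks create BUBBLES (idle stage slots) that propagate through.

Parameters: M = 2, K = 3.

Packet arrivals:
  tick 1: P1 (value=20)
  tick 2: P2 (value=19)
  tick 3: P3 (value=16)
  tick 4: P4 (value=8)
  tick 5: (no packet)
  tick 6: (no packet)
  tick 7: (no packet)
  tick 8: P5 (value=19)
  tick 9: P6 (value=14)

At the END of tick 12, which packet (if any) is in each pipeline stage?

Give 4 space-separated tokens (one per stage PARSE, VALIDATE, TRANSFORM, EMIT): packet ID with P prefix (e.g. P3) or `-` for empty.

Tick 1: [PARSE:P1(v=20,ok=F), VALIDATE:-, TRANSFORM:-, EMIT:-] out:-; in:P1
Tick 2: [PARSE:P2(v=19,ok=F), VALIDATE:P1(v=20,ok=F), TRANSFORM:-, EMIT:-] out:-; in:P2
Tick 3: [PARSE:P3(v=16,ok=F), VALIDATE:P2(v=19,ok=T), TRANSFORM:P1(v=0,ok=F), EMIT:-] out:-; in:P3
Tick 4: [PARSE:P4(v=8,ok=F), VALIDATE:P3(v=16,ok=F), TRANSFORM:P2(v=57,ok=T), EMIT:P1(v=0,ok=F)] out:-; in:P4
Tick 5: [PARSE:-, VALIDATE:P4(v=8,ok=T), TRANSFORM:P3(v=0,ok=F), EMIT:P2(v=57,ok=T)] out:P1(v=0); in:-
Tick 6: [PARSE:-, VALIDATE:-, TRANSFORM:P4(v=24,ok=T), EMIT:P3(v=0,ok=F)] out:P2(v=57); in:-
Tick 7: [PARSE:-, VALIDATE:-, TRANSFORM:-, EMIT:P4(v=24,ok=T)] out:P3(v=0); in:-
Tick 8: [PARSE:P5(v=19,ok=F), VALIDATE:-, TRANSFORM:-, EMIT:-] out:P4(v=24); in:P5
Tick 9: [PARSE:P6(v=14,ok=F), VALIDATE:P5(v=19,ok=F), TRANSFORM:-, EMIT:-] out:-; in:P6
Tick 10: [PARSE:-, VALIDATE:P6(v=14,ok=T), TRANSFORM:P5(v=0,ok=F), EMIT:-] out:-; in:-
Tick 11: [PARSE:-, VALIDATE:-, TRANSFORM:P6(v=42,ok=T), EMIT:P5(v=0,ok=F)] out:-; in:-
Tick 12: [PARSE:-, VALIDATE:-, TRANSFORM:-, EMIT:P6(v=42,ok=T)] out:P5(v=0); in:-
At end of tick 12: ['-', '-', '-', 'P6']

Answer: - - - P6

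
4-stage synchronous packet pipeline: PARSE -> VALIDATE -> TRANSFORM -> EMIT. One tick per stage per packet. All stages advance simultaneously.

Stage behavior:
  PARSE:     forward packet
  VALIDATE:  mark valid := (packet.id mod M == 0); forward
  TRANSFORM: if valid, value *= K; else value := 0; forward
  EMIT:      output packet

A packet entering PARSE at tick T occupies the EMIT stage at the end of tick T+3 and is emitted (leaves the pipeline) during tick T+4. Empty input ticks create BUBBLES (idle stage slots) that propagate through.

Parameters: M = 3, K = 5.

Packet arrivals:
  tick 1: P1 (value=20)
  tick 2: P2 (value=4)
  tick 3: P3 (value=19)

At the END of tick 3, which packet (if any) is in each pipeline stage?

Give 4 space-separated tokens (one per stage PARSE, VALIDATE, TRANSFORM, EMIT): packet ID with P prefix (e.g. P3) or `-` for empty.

Answer: P3 P2 P1 -

Derivation:
Tick 1: [PARSE:P1(v=20,ok=F), VALIDATE:-, TRANSFORM:-, EMIT:-] out:-; in:P1
Tick 2: [PARSE:P2(v=4,ok=F), VALIDATE:P1(v=20,ok=F), TRANSFORM:-, EMIT:-] out:-; in:P2
Tick 3: [PARSE:P3(v=19,ok=F), VALIDATE:P2(v=4,ok=F), TRANSFORM:P1(v=0,ok=F), EMIT:-] out:-; in:P3
At end of tick 3: ['P3', 'P2', 'P1', '-']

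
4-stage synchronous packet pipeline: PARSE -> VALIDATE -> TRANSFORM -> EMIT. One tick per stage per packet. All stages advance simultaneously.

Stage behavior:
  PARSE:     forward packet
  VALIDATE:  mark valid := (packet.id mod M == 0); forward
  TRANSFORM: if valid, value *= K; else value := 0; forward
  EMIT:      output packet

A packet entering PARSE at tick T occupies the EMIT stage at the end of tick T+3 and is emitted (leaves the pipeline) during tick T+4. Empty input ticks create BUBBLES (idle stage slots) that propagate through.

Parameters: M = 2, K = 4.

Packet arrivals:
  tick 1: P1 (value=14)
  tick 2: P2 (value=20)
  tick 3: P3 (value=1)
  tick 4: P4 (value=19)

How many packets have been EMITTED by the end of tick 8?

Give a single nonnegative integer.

Answer: 4

Derivation:
Tick 1: [PARSE:P1(v=14,ok=F), VALIDATE:-, TRANSFORM:-, EMIT:-] out:-; in:P1
Tick 2: [PARSE:P2(v=20,ok=F), VALIDATE:P1(v=14,ok=F), TRANSFORM:-, EMIT:-] out:-; in:P2
Tick 3: [PARSE:P3(v=1,ok=F), VALIDATE:P2(v=20,ok=T), TRANSFORM:P1(v=0,ok=F), EMIT:-] out:-; in:P3
Tick 4: [PARSE:P4(v=19,ok=F), VALIDATE:P3(v=1,ok=F), TRANSFORM:P2(v=80,ok=T), EMIT:P1(v=0,ok=F)] out:-; in:P4
Tick 5: [PARSE:-, VALIDATE:P4(v=19,ok=T), TRANSFORM:P3(v=0,ok=F), EMIT:P2(v=80,ok=T)] out:P1(v=0); in:-
Tick 6: [PARSE:-, VALIDATE:-, TRANSFORM:P4(v=76,ok=T), EMIT:P3(v=0,ok=F)] out:P2(v=80); in:-
Tick 7: [PARSE:-, VALIDATE:-, TRANSFORM:-, EMIT:P4(v=76,ok=T)] out:P3(v=0); in:-
Tick 8: [PARSE:-, VALIDATE:-, TRANSFORM:-, EMIT:-] out:P4(v=76); in:-
Emitted by tick 8: ['P1', 'P2', 'P3', 'P4']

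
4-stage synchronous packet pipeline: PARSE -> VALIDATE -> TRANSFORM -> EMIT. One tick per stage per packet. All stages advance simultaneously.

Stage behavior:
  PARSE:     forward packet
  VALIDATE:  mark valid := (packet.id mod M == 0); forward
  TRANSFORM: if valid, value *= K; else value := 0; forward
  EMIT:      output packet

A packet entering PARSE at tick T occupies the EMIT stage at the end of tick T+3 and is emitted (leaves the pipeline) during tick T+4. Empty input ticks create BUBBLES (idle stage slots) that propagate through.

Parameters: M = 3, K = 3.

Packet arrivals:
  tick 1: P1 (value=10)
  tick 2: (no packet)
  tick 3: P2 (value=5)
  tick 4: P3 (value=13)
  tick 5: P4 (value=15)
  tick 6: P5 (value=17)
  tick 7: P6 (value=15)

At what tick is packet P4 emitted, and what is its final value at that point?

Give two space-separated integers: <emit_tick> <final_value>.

Answer: 9 0

Derivation:
Tick 1: [PARSE:P1(v=10,ok=F), VALIDATE:-, TRANSFORM:-, EMIT:-] out:-; in:P1
Tick 2: [PARSE:-, VALIDATE:P1(v=10,ok=F), TRANSFORM:-, EMIT:-] out:-; in:-
Tick 3: [PARSE:P2(v=5,ok=F), VALIDATE:-, TRANSFORM:P1(v=0,ok=F), EMIT:-] out:-; in:P2
Tick 4: [PARSE:P3(v=13,ok=F), VALIDATE:P2(v=5,ok=F), TRANSFORM:-, EMIT:P1(v=0,ok=F)] out:-; in:P3
Tick 5: [PARSE:P4(v=15,ok=F), VALIDATE:P3(v=13,ok=T), TRANSFORM:P2(v=0,ok=F), EMIT:-] out:P1(v=0); in:P4
Tick 6: [PARSE:P5(v=17,ok=F), VALIDATE:P4(v=15,ok=F), TRANSFORM:P3(v=39,ok=T), EMIT:P2(v=0,ok=F)] out:-; in:P5
Tick 7: [PARSE:P6(v=15,ok=F), VALIDATE:P5(v=17,ok=F), TRANSFORM:P4(v=0,ok=F), EMIT:P3(v=39,ok=T)] out:P2(v=0); in:P6
Tick 8: [PARSE:-, VALIDATE:P6(v=15,ok=T), TRANSFORM:P5(v=0,ok=F), EMIT:P4(v=0,ok=F)] out:P3(v=39); in:-
Tick 9: [PARSE:-, VALIDATE:-, TRANSFORM:P6(v=45,ok=T), EMIT:P5(v=0,ok=F)] out:P4(v=0); in:-
Tick 10: [PARSE:-, VALIDATE:-, TRANSFORM:-, EMIT:P6(v=45,ok=T)] out:P5(v=0); in:-
Tick 11: [PARSE:-, VALIDATE:-, TRANSFORM:-, EMIT:-] out:P6(v=45); in:-
P4: arrives tick 5, valid=False (id=4, id%3=1), emit tick 9, final value 0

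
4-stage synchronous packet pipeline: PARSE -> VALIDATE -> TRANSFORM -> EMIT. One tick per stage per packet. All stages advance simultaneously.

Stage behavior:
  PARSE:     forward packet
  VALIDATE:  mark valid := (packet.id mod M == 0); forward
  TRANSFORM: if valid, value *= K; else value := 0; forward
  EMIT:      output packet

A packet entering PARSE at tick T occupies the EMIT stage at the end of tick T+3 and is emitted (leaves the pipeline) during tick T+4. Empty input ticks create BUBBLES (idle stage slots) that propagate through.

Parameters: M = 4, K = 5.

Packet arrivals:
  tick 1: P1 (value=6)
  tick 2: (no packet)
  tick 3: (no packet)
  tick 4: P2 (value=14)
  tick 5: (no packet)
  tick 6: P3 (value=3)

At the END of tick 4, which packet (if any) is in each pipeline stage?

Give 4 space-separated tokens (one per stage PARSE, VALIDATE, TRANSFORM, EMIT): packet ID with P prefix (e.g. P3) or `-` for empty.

Tick 1: [PARSE:P1(v=6,ok=F), VALIDATE:-, TRANSFORM:-, EMIT:-] out:-; in:P1
Tick 2: [PARSE:-, VALIDATE:P1(v=6,ok=F), TRANSFORM:-, EMIT:-] out:-; in:-
Tick 3: [PARSE:-, VALIDATE:-, TRANSFORM:P1(v=0,ok=F), EMIT:-] out:-; in:-
Tick 4: [PARSE:P2(v=14,ok=F), VALIDATE:-, TRANSFORM:-, EMIT:P1(v=0,ok=F)] out:-; in:P2
At end of tick 4: ['P2', '-', '-', 'P1']

Answer: P2 - - P1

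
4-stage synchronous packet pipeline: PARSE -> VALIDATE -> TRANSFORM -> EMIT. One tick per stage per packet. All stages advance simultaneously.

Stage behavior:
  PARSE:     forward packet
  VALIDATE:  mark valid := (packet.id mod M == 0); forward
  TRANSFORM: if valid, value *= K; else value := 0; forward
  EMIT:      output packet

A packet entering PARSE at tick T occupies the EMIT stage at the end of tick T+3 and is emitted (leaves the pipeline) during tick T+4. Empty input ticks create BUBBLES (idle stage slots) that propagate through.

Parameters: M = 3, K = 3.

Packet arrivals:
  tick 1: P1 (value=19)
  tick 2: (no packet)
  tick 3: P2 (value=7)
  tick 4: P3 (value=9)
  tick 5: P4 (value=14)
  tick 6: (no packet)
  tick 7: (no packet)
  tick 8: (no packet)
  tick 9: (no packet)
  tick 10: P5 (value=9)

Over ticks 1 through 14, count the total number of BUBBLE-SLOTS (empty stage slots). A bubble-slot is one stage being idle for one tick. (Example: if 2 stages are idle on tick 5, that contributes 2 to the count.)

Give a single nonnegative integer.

Tick 1: [PARSE:P1(v=19,ok=F), VALIDATE:-, TRANSFORM:-, EMIT:-] out:-; bubbles=3
Tick 2: [PARSE:-, VALIDATE:P1(v=19,ok=F), TRANSFORM:-, EMIT:-] out:-; bubbles=3
Tick 3: [PARSE:P2(v=7,ok=F), VALIDATE:-, TRANSFORM:P1(v=0,ok=F), EMIT:-] out:-; bubbles=2
Tick 4: [PARSE:P3(v=9,ok=F), VALIDATE:P2(v=7,ok=F), TRANSFORM:-, EMIT:P1(v=0,ok=F)] out:-; bubbles=1
Tick 5: [PARSE:P4(v=14,ok=F), VALIDATE:P3(v=9,ok=T), TRANSFORM:P2(v=0,ok=F), EMIT:-] out:P1(v=0); bubbles=1
Tick 6: [PARSE:-, VALIDATE:P4(v=14,ok=F), TRANSFORM:P3(v=27,ok=T), EMIT:P2(v=0,ok=F)] out:-; bubbles=1
Tick 7: [PARSE:-, VALIDATE:-, TRANSFORM:P4(v=0,ok=F), EMIT:P3(v=27,ok=T)] out:P2(v=0); bubbles=2
Tick 8: [PARSE:-, VALIDATE:-, TRANSFORM:-, EMIT:P4(v=0,ok=F)] out:P3(v=27); bubbles=3
Tick 9: [PARSE:-, VALIDATE:-, TRANSFORM:-, EMIT:-] out:P4(v=0); bubbles=4
Tick 10: [PARSE:P5(v=9,ok=F), VALIDATE:-, TRANSFORM:-, EMIT:-] out:-; bubbles=3
Tick 11: [PARSE:-, VALIDATE:P5(v=9,ok=F), TRANSFORM:-, EMIT:-] out:-; bubbles=3
Tick 12: [PARSE:-, VALIDATE:-, TRANSFORM:P5(v=0,ok=F), EMIT:-] out:-; bubbles=3
Tick 13: [PARSE:-, VALIDATE:-, TRANSFORM:-, EMIT:P5(v=0,ok=F)] out:-; bubbles=3
Tick 14: [PARSE:-, VALIDATE:-, TRANSFORM:-, EMIT:-] out:P5(v=0); bubbles=4
Total bubble-slots: 36

Answer: 36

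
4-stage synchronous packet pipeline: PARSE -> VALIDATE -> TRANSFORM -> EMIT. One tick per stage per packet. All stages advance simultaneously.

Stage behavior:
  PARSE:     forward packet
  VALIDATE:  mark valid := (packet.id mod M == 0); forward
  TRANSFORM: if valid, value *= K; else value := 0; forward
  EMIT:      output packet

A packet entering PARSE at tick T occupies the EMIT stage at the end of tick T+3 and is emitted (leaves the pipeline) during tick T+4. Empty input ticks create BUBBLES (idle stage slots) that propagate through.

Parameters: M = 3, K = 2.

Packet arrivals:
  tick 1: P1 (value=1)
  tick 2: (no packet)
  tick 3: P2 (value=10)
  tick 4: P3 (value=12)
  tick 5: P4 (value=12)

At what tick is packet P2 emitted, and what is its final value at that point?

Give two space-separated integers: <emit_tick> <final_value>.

Tick 1: [PARSE:P1(v=1,ok=F), VALIDATE:-, TRANSFORM:-, EMIT:-] out:-; in:P1
Tick 2: [PARSE:-, VALIDATE:P1(v=1,ok=F), TRANSFORM:-, EMIT:-] out:-; in:-
Tick 3: [PARSE:P2(v=10,ok=F), VALIDATE:-, TRANSFORM:P1(v=0,ok=F), EMIT:-] out:-; in:P2
Tick 4: [PARSE:P3(v=12,ok=F), VALIDATE:P2(v=10,ok=F), TRANSFORM:-, EMIT:P1(v=0,ok=F)] out:-; in:P3
Tick 5: [PARSE:P4(v=12,ok=F), VALIDATE:P3(v=12,ok=T), TRANSFORM:P2(v=0,ok=F), EMIT:-] out:P1(v=0); in:P4
Tick 6: [PARSE:-, VALIDATE:P4(v=12,ok=F), TRANSFORM:P3(v=24,ok=T), EMIT:P2(v=0,ok=F)] out:-; in:-
Tick 7: [PARSE:-, VALIDATE:-, TRANSFORM:P4(v=0,ok=F), EMIT:P3(v=24,ok=T)] out:P2(v=0); in:-
Tick 8: [PARSE:-, VALIDATE:-, TRANSFORM:-, EMIT:P4(v=0,ok=F)] out:P3(v=24); in:-
Tick 9: [PARSE:-, VALIDATE:-, TRANSFORM:-, EMIT:-] out:P4(v=0); in:-
P2: arrives tick 3, valid=False (id=2, id%3=2), emit tick 7, final value 0

Answer: 7 0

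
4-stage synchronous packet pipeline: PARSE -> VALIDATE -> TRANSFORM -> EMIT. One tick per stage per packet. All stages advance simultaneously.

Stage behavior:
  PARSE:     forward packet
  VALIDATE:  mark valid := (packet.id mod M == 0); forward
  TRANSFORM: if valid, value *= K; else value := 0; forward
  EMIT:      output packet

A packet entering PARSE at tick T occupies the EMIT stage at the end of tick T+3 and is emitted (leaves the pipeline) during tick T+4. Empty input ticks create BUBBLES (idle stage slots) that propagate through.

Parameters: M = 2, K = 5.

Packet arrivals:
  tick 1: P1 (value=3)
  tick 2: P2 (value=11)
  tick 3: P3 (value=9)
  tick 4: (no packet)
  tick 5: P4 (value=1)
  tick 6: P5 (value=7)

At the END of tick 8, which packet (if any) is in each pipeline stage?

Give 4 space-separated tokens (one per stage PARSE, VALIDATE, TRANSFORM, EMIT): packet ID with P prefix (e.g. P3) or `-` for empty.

Answer: - - P5 P4

Derivation:
Tick 1: [PARSE:P1(v=3,ok=F), VALIDATE:-, TRANSFORM:-, EMIT:-] out:-; in:P1
Tick 2: [PARSE:P2(v=11,ok=F), VALIDATE:P1(v=3,ok=F), TRANSFORM:-, EMIT:-] out:-; in:P2
Tick 3: [PARSE:P3(v=9,ok=F), VALIDATE:P2(v=11,ok=T), TRANSFORM:P1(v=0,ok=F), EMIT:-] out:-; in:P3
Tick 4: [PARSE:-, VALIDATE:P3(v=9,ok=F), TRANSFORM:P2(v=55,ok=T), EMIT:P1(v=0,ok=F)] out:-; in:-
Tick 5: [PARSE:P4(v=1,ok=F), VALIDATE:-, TRANSFORM:P3(v=0,ok=F), EMIT:P2(v=55,ok=T)] out:P1(v=0); in:P4
Tick 6: [PARSE:P5(v=7,ok=F), VALIDATE:P4(v=1,ok=T), TRANSFORM:-, EMIT:P3(v=0,ok=F)] out:P2(v=55); in:P5
Tick 7: [PARSE:-, VALIDATE:P5(v=7,ok=F), TRANSFORM:P4(v=5,ok=T), EMIT:-] out:P3(v=0); in:-
Tick 8: [PARSE:-, VALIDATE:-, TRANSFORM:P5(v=0,ok=F), EMIT:P4(v=5,ok=T)] out:-; in:-
At end of tick 8: ['-', '-', 'P5', 'P4']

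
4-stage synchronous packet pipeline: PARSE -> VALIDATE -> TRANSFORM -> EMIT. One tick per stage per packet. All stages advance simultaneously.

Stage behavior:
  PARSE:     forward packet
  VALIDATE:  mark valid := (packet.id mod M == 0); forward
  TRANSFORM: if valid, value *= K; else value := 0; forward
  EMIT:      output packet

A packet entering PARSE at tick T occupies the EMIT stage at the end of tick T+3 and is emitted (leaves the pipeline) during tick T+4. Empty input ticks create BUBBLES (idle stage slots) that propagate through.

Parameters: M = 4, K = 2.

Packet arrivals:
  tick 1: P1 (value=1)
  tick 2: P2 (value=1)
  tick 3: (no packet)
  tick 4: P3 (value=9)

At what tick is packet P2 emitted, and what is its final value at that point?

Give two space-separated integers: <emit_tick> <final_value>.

Answer: 6 0

Derivation:
Tick 1: [PARSE:P1(v=1,ok=F), VALIDATE:-, TRANSFORM:-, EMIT:-] out:-; in:P1
Tick 2: [PARSE:P2(v=1,ok=F), VALIDATE:P1(v=1,ok=F), TRANSFORM:-, EMIT:-] out:-; in:P2
Tick 3: [PARSE:-, VALIDATE:P2(v=1,ok=F), TRANSFORM:P1(v=0,ok=F), EMIT:-] out:-; in:-
Tick 4: [PARSE:P3(v=9,ok=F), VALIDATE:-, TRANSFORM:P2(v=0,ok=F), EMIT:P1(v=0,ok=F)] out:-; in:P3
Tick 5: [PARSE:-, VALIDATE:P3(v=9,ok=F), TRANSFORM:-, EMIT:P2(v=0,ok=F)] out:P1(v=0); in:-
Tick 6: [PARSE:-, VALIDATE:-, TRANSFORM:P3(v=0,ok=F), EMIT:-] out:P2(v=0); in:-
Tick 7: [PARSE:-, VALIDATE:-, TRANSFORM:-, EMIT:P3(v=0,ok=F)] out:-; in:-
Tick 8: [PARSE:-, VALIDATE:-, TRANSFORM:-, EMIT:-] out:P3(v=0); in:-
P2: arrives tick 2, valid=False (id=2, id%4=2), emit tick 6, final value 0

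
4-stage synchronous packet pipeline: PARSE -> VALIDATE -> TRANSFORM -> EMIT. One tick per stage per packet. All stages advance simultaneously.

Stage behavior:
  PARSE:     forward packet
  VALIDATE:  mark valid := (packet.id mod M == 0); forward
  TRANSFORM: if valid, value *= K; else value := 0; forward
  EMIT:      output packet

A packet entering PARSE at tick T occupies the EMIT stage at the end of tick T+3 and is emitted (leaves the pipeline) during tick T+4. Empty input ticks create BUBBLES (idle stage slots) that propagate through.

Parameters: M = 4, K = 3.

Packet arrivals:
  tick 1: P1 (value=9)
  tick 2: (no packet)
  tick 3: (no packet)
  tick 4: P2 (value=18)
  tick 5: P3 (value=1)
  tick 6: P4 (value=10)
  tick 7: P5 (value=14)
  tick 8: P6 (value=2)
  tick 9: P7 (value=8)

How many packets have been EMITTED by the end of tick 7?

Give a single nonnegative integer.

Answer: 1

Derivation:
Tick 1: [PARSE:P1(v=9,ok=F), VALIDATE:-, TRANSFORM:-, EMIT:-] out:-; in:P1
Tick 2: [PARSE:-, VALIDATE:P1(v=9,ok=F), TRANSFORM:-, EMIT:-] out:-; in:-
Tick 3: [PARSE:-, VALIDATE:-, TRANSFORM:P1(v=0,ok=F), EMIT:-] out:-; in:-
Tick 4: [PARSE:P2(v=18,ok=F), VALIDATE:-, TRANSFORM:-, EMIT:P1(v=0,ok=F)] out:-; in:P2
Tick 5: [PARSE:P3(v=1,ok=F), VALIDATE:P2(v=18,ok=F), TRANSFORM:-, EMIT:-] out:P1(v=0); in:P3
Tick 6: [PARSE:P4(v=10,ok=F), VALIDATE:P3(v=1,ok=F), TRANSFORM:P2(v=0,ok=F), EMIT:-] out:-; in:P4
Tick 7: [PARSE:P5(v=14,ok=F), VALIDATE:P4(v=10,ok=T), TRANSFORM:P3(v=0,ok=F), EMIT:P2(v=0,ok=F)] out:-; in:P5
Emitted by tick 7: ['P1']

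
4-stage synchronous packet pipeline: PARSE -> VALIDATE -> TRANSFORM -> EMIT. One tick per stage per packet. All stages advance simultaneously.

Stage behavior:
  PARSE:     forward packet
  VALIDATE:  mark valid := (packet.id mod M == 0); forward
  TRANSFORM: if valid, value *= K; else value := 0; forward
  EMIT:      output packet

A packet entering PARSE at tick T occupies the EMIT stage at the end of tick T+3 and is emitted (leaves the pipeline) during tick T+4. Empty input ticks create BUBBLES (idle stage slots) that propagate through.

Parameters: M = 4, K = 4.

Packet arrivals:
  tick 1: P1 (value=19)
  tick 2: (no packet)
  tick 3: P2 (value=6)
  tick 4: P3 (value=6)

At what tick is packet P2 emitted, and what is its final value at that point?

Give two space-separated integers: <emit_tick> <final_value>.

Answer: 7 0

Derivation:
Tick 1: [PARSE:P1(v=19,ok=F), VALIDATE:-, TRANSFORM:-, EMIT:-] out:-; in:P1
Tick 2: [PARSE:-, VALIDATE:P1(v=19,ok=F), TRANSFORM:-, EMIT:-] out:-; in:-
Tick 3: [PARSE:P2(v=6,ok=F), VALIDATE:-, TRANSFORM:P1(v=0,ok=F), EMIT:-] out:-; in:P2
Tick 4: [PARSE:P3(v=6,ok=F), VALIDATE:P2(v=6,ok=F), TRANSFORM:-, EMIT:P1(v=0,ok=F)] out:-; in:P3
Tick 5: [PARSE:-, VALIDATE:P3(v=6,ok=F), TRANSFORM:P2(v=0,ok=F), EMIT:-] out:P1(v=0); in:-
Tick 6: [PARSE:-, VALIDATE:-, TRANSFORM:P3(v=0,ok=F), EMIT:P2(v=0,ok=F)] out:-; in:-
Tick 7: [PARSE:-, VALIDATE:-, TRANSFORM:-, EMIT:P3(v=0,ok=F)] out:P2(v=0); in:-
Tick 8: [PARSE:-, VALIDATE:-, TRANSFORM:-, EMIT:-] out:P3(v=0); in:-
P2: arrives tick 3, valid=False (id=2, id%4=2), emit tick 7, final value 0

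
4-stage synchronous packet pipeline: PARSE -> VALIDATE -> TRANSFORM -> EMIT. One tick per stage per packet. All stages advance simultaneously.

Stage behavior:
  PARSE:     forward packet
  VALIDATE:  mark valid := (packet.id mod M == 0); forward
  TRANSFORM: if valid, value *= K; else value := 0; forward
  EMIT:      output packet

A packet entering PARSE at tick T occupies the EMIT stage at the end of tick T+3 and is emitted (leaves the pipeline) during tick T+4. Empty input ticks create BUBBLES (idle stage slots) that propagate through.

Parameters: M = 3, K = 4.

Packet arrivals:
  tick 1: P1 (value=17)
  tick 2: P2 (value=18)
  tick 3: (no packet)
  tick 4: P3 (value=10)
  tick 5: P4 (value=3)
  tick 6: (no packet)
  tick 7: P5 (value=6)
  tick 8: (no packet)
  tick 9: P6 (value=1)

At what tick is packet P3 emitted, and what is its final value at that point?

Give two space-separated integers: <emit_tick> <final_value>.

Answer: 8 40

Derivation:
Tick 1: [PARSE:P1(v=17,ok=F), VALIDATE:-, TRANSFORM:-, EMIT:-] out:-; in:P1
Tick 2: [PARSE:P2(v=18,ok=F), VALIDATE:P1(v=17,ok=F), TRANSFORM:-, EMIT:-] out:-; in:P2
Tick 3: [PARSE:-, VALIDATE:P2(v=18,ok=F), TRANSFORM:P1(v=0,ok=F), EMIT:-] out:-; in:-
Tick 4: [PARSE:P3(v=10,ok=F), VALIDATE:-, TRANSFORM:P2(v=0,ok=F), EMIT:P1(v=0,ok=F)] out:-; in:P3
Tick 5: [PARSE:P4(v=3,ok=F), VALIDATE:P3(v=10,ok=T), TRANSFORM:-, EMIT:P2(v=0,ok=F)] out:P1(v=0); in:P4
Tick 6: [PARSE:-, VALIDATE:P4(v=3,ok=F), TRANSFORM:P3(v=40,ok=T), EMIT:-] out:P2(v=0); in:-
Tick 7: [PARSE:P5(v=6,ok=F), VALIDATE:-, TRANSFORM:P4(v=0,ok=F), EMIT:P3(v=40,ok=T)] out:-; in:P5
Tick 8: [PARSE:-, VALIDATE:P5(v=6,ok=F), TRANSFORM:-, EMIT:P4(v=0,ok=F)] out:P3(v=40); in:-
Tick 9: [PARSE:P6(v=1,ok=F), VALIDATE:-, TRANSFORM:P5(v=0,ok=F), EMIT:-] out:P4(v=0); in:P6
Tick 10: [PARSE:-, VALIDATE:P6(v=1,ok=T), TRANSFORM:-, EMIT:P5(v=0,ok=F)] out:-; in:-
Tick 11: [PARSE:-, VALIDATE:-, TRANSFORM:P6(v=4,ok=T), EMIT:-] out:P5(v=0); in:-
Tick 12: [PARSE:-, VALIDATE:-, TRANSFORM:-, EMIT:P6(v=4,ok=T)] out:-; in:-
Tick 13: [PARSE:-, VALIDATE:-, TRANSFORM:-, EMIT:-] out:P6(v=4); in:-
P3: arrives tick 4, valid=True (id=3, id%3=0), emit tick 8, final value 40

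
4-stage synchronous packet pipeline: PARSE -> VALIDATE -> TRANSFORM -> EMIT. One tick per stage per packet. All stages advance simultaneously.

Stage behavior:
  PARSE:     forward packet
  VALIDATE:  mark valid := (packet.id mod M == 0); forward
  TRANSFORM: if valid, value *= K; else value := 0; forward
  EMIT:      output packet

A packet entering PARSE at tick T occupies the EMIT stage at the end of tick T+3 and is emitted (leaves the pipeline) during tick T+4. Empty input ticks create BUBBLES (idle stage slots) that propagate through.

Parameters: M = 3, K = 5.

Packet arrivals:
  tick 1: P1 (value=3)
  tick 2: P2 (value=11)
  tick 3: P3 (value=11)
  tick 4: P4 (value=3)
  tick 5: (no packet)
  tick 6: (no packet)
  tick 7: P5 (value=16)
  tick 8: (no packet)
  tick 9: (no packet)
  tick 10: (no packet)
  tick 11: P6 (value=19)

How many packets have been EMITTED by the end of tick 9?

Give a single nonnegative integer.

Answer: 4

Derivation:
Tick 1: [PARSE:P1(v=3,ok=F), VALIDATE:-, TRANSFORM:-, EMIT:-] out:-; in:P1
Tick 2: [PARSE:P2(v=11,ok=F), VALIDATE:P1(v=3,ok=F), TRANSFORM:-, EMIT:-] out:-; in:P2
Tick 3: [PARSE:P3(v=11,ok=F), VALIDATE:P2(v=11,ok=F), TRANSFORM:P1(v=0,ok=F), EMIT:-] out:-; in:P3
Tick 4: [PARSE:P4(v=3,ok=F), VALIDATE:P3(v=11,ok=T), TRANSFORM:P2(v=0,ok=F), EMIT:P1(v=0,ok=F)] out:-; in:P4
Tick 5: [PARSE:-, VALIDATE:P4(v=3,ok=F), TRANSFORM:P3(v=55,ok=T), EMIT:P2(v=0,ok=F)] out:P1(v=0); in:-
Tick 6: [PARSE:-, VALIDATE:-, TRANSFORM:P4(v=0,ok=F), EMIT:P3(v=55,ok=T)] out:P2(v=0); in:-
Tick 7: [PARSE:P5(v=16,ok=F), VALIDATE:-, TRANSFORM:-, EMIT:P4(v=0,ok=F)] out:P3(v=55); in:P5
Tick 8: [PARSE:-, VALIDATE:P5(v=16,ok=F), TRANSFORM:-, EMIT:-] out:P4(v=0); in:-
Tick 9: [PARSE:-, VALIDATE:-, TRANSFORM:P5(v=0,ok=F), EMIT:-] out:-; in:-
Emitted by tick 9: ['P1', 'P2', 'P3', 'P4']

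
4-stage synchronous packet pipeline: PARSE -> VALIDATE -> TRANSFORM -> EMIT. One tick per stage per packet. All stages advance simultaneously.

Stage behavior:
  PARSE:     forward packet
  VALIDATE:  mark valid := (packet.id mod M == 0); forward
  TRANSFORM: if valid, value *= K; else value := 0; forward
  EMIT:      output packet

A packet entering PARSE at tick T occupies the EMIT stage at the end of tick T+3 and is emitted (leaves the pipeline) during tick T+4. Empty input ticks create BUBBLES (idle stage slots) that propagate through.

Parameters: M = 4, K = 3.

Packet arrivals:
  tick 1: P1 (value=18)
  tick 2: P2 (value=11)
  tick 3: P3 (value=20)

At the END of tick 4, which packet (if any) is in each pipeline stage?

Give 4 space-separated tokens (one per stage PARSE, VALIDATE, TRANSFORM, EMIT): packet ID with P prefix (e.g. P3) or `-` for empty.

Tick 1: [PARSE:P1(v=18,ok=F), VALIDATE:-, TRANSFORM:-, EMIT:-] out:-; in:P1
Tick 2: [PARSE:P2(v=11,ok=F), VALIDATE:P1(v=18,ok=F), TRANSFORM:-, EMIT:-] out:-; in:P2
Tick 3: [PARSE:P3(v=20,ok=F), VALIDATE:P2(v=11,ok=F), TRANSFORM:P1(v=0,ok=F), EMIT:-] out:-; in:P3
Tick 4: [PARSE:-, VALIDATE:P3(v=20,ok=F), TRANSFORM:P2(v=0,ok=F), EMIT:P1(v=0,ok=F)] out:-; in:-
At end of tick 4: ['-', 'P3', 'P2', 'P1']

Answer: - P3 P2 P1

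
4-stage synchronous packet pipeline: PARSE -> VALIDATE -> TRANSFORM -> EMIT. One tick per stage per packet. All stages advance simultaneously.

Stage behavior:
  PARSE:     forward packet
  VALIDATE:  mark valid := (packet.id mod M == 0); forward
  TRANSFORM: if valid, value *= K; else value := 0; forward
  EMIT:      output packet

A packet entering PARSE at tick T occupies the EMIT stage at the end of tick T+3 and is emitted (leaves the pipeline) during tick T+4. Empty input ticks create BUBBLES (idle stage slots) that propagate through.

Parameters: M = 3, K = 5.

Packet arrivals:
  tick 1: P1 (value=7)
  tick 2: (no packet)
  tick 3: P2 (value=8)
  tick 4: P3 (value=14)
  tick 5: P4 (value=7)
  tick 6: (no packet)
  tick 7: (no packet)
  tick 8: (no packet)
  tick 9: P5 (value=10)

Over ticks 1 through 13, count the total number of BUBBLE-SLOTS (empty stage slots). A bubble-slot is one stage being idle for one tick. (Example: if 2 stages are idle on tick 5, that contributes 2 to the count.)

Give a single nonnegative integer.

Answer: 32

Derivation:
Tick 1: [PARSE:P1(v=7,ok=F), VALIDATE:-, TRANSFORM:-, EMIT:-] out:-; bubbles=3
Tick 2: [PARSE:-, VALIDATE:P1(v=7,ok=F), TRANSFORM:-, EMIT:-] out:-; bubbles=3
Tick 3: [PARSE:P2(v=8,ok=F), VALIDATE:-, TRANSFORM:P1(v=0,ok=F), EMIT:-] out:-; bubbles=2
Tick 4: [PARSE:P3(v=14,ok=F), VALIDATE:P2(v=8,ok=F), TRANSFORM:-, EMIT:P1(v=0,ok=F)] out:-; bubbles=1
Tick 5: [PARSE:P4(v=7,ok=F), VALIDATE:P3(v=14,ok=T), TRANSFORM:P2(v=0,ok=F), EMIT:-] out:P1(v=0); bubbles=1
Tick 6: [PARSE:-, VALIDATE:P4(v=7,ok=F), TRANSFORM:P3(v=70,ok=T), EMIT:P2(v=0,ok=F)] out:-; bubbles=1
Tick 7: [PARSE:-, VALIDATE:-, TRANSFORM:P4(v=0,ok=F), EMIT:P3(v=70,ok=T)] out:P2(v=0); bubbles=2
Tick 8: [PARSE:-, VALIDATE:-, TRANSFORM:-, EMIT:P4(v=0,ok=F)] out:P3(v=70); bubbles=3
Tick 9: [PARSE:P5(v=10,ok=F), VALIDATE:-, TRANSFORM:-, EMIT:-] out:P4(v=0); bubbles=3
Tick 10: [PARSE:-, VALIDATE:P5(v=10,ok=F), TRANSFORM:-, EMIT:-] out:-; bubbles=3
Tick 11: [PARSE:-, VALIDATE:-, TRANSFORM:P5(v=0,ok=F), EMIT:-] out:-; bubbles=3
Tick 12: [PARSE:-, VALIDATE:-, TRANSFORM:-, EMIT:P5(v=0,ok=F)] out:-; bubbles=3
Tick 13: [PARSE:-, VALIDATE:-, TRANSFORM:-, EMIT:-] out:P5(v=0); bubbles=4
Total bubble-slots: 32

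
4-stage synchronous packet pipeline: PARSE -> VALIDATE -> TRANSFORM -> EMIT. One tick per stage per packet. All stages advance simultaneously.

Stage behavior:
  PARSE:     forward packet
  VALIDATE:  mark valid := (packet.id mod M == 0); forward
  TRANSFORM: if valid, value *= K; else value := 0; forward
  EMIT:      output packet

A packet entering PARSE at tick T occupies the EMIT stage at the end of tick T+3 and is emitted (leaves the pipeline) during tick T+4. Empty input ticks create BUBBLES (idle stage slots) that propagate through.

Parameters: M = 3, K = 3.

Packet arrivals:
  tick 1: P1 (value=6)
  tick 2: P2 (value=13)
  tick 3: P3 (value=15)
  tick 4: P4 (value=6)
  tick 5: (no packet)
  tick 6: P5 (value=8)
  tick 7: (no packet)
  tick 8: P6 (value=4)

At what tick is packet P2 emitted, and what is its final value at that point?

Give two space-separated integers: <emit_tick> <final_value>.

Answer: 6 0

Derivation:
Tick 1: [PARSE:P1(v=6,ok=F), VALIDATE:-, TRANSFORM:-, EMIT:-] out:-; in:P1
Tick 2: [PARSE:P2(v=13,ok=F), VALIDATE:P1(v=6,ok=F), TRANSFORM:-, EMIT:-] out:-; in:P2
Tick 3: [PARSE:P3(v=15,ok=F), VALIDATE:P2(v=13,ok=F), TRANSFORM:P1(v=0,ok=F), EMIT:-] out:-; in:P3
Tick 4: [PARSE:P4(v=6,ok=F), VALIDATE:P3(v=15,ok=T), TRANSFORM:P2(v=0,ok=F), EMIT:P1(v=0,ok=F)] out:-; in:P4
Tick 5: [PARSE:-, VALIDATE:P4(v=6,ok=F), TRANSFORM:P3(v=45,ok=T), EMIT:P2(v=0,ok=F)] out:P1(v=0); in:-
Tick 6: [PARSE:P5(v=8,ok=F), VALIDATE:-, TRANSFORM:P4(v=0,ok=F), EMIT:P3(v=45,ok=T)] out:P2(v=0); in:P5
Tick 7: [PARSE:-, VALIDATE:P5(v=8,ok=F), TRANSFORM:-, EMIT:P4(v=0,ok=F)] out:P3(v=45); in:-
Tick 8: [PARSE:P6(v=4,ok=F), VALIDATE:-, TRANSFORM:P5(v=0,ok=F), EMIT:-] out:P4(v=0); in:P6
Tick 9: [PARSE:-, VALIDATE:P6(v=4,ok=T), TRANSFORM:-, EMIT:P5(v=0,ok=F)] out:-; in:-
Tick 10: [PARSE:-, VALIDATE:-, TRANSFORM:P6(v=12,ok=T), EMIT:-] out:P5(v=0); in:-
Tick 11: [PARSE:-, VALIDATE:-, TRANSFORM:-, EMIT:P6(v=12,ok=T)] out:-; in:-
Tick 12: [PARSE:-, VALIDATE:-, TRANSFORM:-, EMIT:-] out:P6(v=12); in:-
P2: arrives tick 2, valid=False (id=2, id%3=2), emit tick 6, final value 0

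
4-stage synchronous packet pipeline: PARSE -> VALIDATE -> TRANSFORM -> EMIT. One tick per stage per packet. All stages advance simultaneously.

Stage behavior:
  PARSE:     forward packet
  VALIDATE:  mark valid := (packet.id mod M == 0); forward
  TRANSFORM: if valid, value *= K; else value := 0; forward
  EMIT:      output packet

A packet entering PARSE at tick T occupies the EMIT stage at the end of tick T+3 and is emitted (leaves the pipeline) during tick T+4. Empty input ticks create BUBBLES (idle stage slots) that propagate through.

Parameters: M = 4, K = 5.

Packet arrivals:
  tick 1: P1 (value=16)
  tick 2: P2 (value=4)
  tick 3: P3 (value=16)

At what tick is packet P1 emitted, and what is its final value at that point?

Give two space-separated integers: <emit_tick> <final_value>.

Tick 1: [PARSE:P1(v=16,ok=F), VALIDATE:-, TRANSFORM:-, EMIT:-] out:-; in:P1
Tick 2: [PARSE:P2(v=4,ok=F), VALIDATE:P1(v=16,ok=F), TRANSFORM:-, EMIT:-] out:-; in:P2
Tick 3: [PARSE:P3(v=16,ok=F), VALIDATE:P2(v=4,ok=F), TRANSFORM:P1(v=0,ok=F), EMIT:-] out:-; in:P3
Tick 4: [PARSE:-, VALIDATE:P3(v=16,ok=F), TRANSFORM:P2(v=0,ok=F), EMIT:P1(v=0,ok=F)] out:-; in:-
Tick 5: [PARSE:-, VALIDATE:-, TRANSFORM:P3(v=0,ok=F), EMIT:P2(v=0,ok=F)] out:P1(v=0); in:-
Tick 6: [PARSE:-, VALIDATE:-, TRANSFORM:-, EMIT:P3(v=0,ok=F)] out:P2(v=0); in:-
Tick 7: [PARSE:-, VALIDATE:-, TRANSFORM:-, EMIT:-] out:P3(v=0); in:-
P1: arrives tick 1, valid=False (id=1, id%4=1), emit tick 5, final value 0

Answer: 5 0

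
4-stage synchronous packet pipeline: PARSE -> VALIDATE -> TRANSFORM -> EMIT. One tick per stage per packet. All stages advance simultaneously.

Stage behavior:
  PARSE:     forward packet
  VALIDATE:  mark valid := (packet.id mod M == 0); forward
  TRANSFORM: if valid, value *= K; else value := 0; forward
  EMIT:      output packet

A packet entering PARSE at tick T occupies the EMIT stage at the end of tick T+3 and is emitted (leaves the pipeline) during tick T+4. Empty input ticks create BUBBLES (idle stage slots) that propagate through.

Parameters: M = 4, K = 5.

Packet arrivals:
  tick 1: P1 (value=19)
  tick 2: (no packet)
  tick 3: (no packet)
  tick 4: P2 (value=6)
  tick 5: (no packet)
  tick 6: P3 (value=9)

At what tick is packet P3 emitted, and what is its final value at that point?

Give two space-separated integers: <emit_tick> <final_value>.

Tick 1: [PARSE:P1(v=19,ok=F), VALIDATE:-, TRANSFORM:-, EMIT:-] out:-; in:P1
Tick 2: [PARSE:-, VALIDATE:P1(v=19,ok=F), TRANSFORM:-, EMIT:-] out:-; in:-
Tick 3: [PARSE:-, VALIDATE:-, TRANSFORM:P1(v=0,ok=F), EMIT:-] out:-; in:-
Tick 4: [PARSE:P2(v=6,ok=F), VALIDATE:-, TRANSFORM:-, EMIT:P1(v=0,ok=F)] out:-; in:P2
Tick 5: [PARSE:-, VALIDATE:P2(v=6,ok=F), TRANSFORM:-, EMIT:-] out:P1(v=0); in:-
Tick 6: [PARSE:P3(v=9,ok=F), VALIDATE:-, TRANSFORM:P2(v=0,ok=F), EMIT:-] out:-; in:P3
Tick 7: [PARSE:-, VALIDATE:P3(v=9,ok=F), TRANSFORM:-, EMIT:P2(v=0,ok=F)] out:-; in:-
Tick 8: [PARSE:-, VALIDATE:-, TRANSFORM:P3(v=0,ok=F), EMIT:-] out:P2(v=0); in:-
Tick 9: [PARSE:-, VALIDATE:-, TRANSFORM:-, EMIT:P3(v=0,ok=F)] out:-; in:-
Tick 10: [PARSE:-, VALIDATE:-, TRANSFORM:-, EMIT:-] out:P3(v=0); in:-
P3: arrives tick 6, valid=False (id=3, id%4=3), emit tick 10, final value 0

Answer: 10 0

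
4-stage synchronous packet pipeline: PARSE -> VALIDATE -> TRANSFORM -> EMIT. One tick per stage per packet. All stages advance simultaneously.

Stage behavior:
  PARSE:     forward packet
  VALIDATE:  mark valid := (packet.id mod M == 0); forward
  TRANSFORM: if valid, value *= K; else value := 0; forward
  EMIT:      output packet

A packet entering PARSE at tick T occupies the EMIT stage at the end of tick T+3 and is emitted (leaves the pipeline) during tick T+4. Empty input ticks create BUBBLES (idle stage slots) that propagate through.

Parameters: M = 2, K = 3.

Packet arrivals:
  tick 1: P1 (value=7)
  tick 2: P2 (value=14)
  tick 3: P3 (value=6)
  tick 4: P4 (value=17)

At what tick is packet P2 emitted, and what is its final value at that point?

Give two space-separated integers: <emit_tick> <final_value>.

Answer: 6 42

Derivation:
Tick 1: [PARSE:P1(v=7,ok=F), VALIDATE:-, TRANSFORM:-, EMIT:-] out:-; in:P1
Tick 2: [PARSE:P2(v=14,ok=F), VALIDATE:P1(v=7,ok=F), TRANSFORM:-, EMIT:-] out:-; in:P2
Tick 3: [PARSE:P3(v=6,ok=F), VALIDATE:P2(v=14,ok=T), TRANSFORM:P1(v=0,ok=F), EMIT:-] out:-; in:P3
Tick 4: [PARSE:P4(v=17,ok=F), VALIDATE:P3(v=6,ok=F), TRANSFORM:P2(v=42,ok=T), EMIT:P1(v=0,ok=F)] out:-; in:P4
Tick 5: [PARSE:-, VALIDATE:P4(v=17,ok=T), TRANSFORM:P3(v=0,ok=F), EMIT:P2(v=42,ok=T)] out:P1(v=0); in:-
Tick 6: [PARSE:-, VALIDATE:-, TRANSFORM:P4(v=51,ok=T), EMIT:P3(v=0,ok=F)] out:P2(v=42); in:-
Tick 7: [PARSE:-, VALIDATE:-, TRANSFORM:-, EMIT:P4(v=51,ok=T)] out:P3(v=0); in:-
Tick 8: [PARSE:-, VALIDATE:-, TRANSFORM:-, EMIT:-] out:P4(v=51); in:-
P2: arrives tick 2, valid=True (id=2, id%2=0), emit tick 6, final value 42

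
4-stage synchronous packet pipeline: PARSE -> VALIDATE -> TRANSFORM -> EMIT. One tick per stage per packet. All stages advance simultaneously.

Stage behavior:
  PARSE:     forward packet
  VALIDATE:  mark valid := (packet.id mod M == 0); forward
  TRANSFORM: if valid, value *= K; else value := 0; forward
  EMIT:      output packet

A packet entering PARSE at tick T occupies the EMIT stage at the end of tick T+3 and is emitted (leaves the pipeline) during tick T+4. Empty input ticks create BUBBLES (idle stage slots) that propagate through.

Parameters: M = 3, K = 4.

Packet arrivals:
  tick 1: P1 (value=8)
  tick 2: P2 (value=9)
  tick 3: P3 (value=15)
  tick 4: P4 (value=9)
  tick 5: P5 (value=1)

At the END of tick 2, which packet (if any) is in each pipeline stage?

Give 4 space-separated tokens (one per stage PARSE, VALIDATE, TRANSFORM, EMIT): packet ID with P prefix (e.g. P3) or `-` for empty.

Tick 1: [PARSE:P1(v=8,ok=F), VALIDATE:-, TRANSFORM:-, EMIT:-] out:-; in:P1
Tick 2: [PARSE:P2(v=9,ok=F), VALIDATE:P1(v=8,ok=F), TRANSFORM:-, EMIT:-] out:-; in:P2
At end of tick 2: ['P2', 'P1', '-', '-']

Answer: P2 P1 - -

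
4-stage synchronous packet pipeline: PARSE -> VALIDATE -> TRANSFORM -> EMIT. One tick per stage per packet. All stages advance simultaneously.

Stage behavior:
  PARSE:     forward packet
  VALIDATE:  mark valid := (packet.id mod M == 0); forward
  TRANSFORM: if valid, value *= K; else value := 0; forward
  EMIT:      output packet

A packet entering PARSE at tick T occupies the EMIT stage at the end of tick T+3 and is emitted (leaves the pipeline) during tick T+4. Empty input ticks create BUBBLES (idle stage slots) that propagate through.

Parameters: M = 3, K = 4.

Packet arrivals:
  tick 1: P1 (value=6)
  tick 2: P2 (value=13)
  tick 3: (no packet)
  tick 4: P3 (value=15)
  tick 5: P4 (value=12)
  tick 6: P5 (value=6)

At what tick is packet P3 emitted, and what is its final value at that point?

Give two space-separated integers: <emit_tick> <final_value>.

Answer: 8 60

Derivation:
Tick 1: [PARSE:P1(v=6,ok=F), VALIDATE:-, TRANSFORM:-, EMIT:-] out:-; in:P1
Tick 2: [PARSE:P2(v=13,ok=F), VALIDATE:P1(v=6,ok=F), TRANSFORM:-, EMIT:-] out:-; in:P2
Tick 3: [PARSE:-, VALIDATE:P2(v=13,ok=F), TRANSFORM:P1(v=0,ok=F), EMIT:-] out:-; in:-
Tick 4: [PARSE:P3(v=15,ok=F), VALIDATE:-, TRANSFORM:P2(v=0,ok=F), EMIT:P1(v=0,ok=F)] out:-; in:P3
Tick 5: [PARSE:P4(v=12,ok=F), VALIDATE:P3(v=15,ok=T), TRANSFORM:-, EMIT:P2(v=0,ok=F)] out:P1(v=0); in:P4
Tick 6: [PARSE:P5(v=6,ok=F), VALIDATE:P4(v=12,ok=F), TRANSFORM:P3(v=60,ok=T), EMIT:-] out:P2(v=0); in:P5
Tick 7: [PARSE:-, VALIDATE:P5(v=6,ok=F), TRANSFORM:P4(v=0,ok=F), EMIT:P3(v=60,ok=T)] out:-; in:-
Tick 8: [PARSE:-, VALIDATE:-, TRANSFORM:P5(v=0,ok=F), EMIT:P4(v=0,ok=F)] out:P3(v=60); in:-
Tick 9: [PARSE:-, VALIDATE:-, TRANSFORM:-, EMIT:P5(v=0,ok=F)] out:P4(v=0); in:-
Tick 10: [PARSE:-, VALIDATE:-, TRANSFORM:-, EMIT:-] out:P5(v=0); in:-
P3: arrives tick 4, valid=True (id=3, id%3=0), emit tick 8, final value 60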